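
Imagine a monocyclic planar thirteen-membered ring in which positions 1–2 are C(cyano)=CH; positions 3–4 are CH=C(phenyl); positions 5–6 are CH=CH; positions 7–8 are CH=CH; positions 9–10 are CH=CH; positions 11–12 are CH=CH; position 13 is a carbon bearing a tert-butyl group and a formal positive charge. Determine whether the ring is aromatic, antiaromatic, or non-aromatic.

Antiaromatic

The p orbitals form a continuous loop: every atom in a ring double bond is sp² and brings one electron to the p orbital; the carbocation has an empty p orbital. The ring is fully conjugated.
Adding the contributions, 6 × 2 = 12 from the double-bond units + 0 from the C(tert-butyl)(+) atom = 12.
12 = 4(3); a planar, fully conjugated 4n system is antiaromatic.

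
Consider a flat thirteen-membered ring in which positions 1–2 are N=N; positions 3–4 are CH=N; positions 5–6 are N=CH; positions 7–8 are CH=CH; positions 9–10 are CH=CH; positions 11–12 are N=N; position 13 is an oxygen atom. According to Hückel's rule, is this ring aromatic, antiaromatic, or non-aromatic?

Aromatic

Every ring atom contributes a p orbital perpendicular to the ring (each doubly-bonded ring atom is sp² with one p-orbital electron; each =N– nitrogen is pyridine-type (lone pair in the sp² plane, one electron in the p orbital); the oxygen donates one lone pair from its p orbital), so the π system is cyclic and fully conjugated.
π-electron count: 6 × 2 = 12 from the double-bond units + 2 from the O atom = 14.
That gives a 4n+2 count (14, n = 3).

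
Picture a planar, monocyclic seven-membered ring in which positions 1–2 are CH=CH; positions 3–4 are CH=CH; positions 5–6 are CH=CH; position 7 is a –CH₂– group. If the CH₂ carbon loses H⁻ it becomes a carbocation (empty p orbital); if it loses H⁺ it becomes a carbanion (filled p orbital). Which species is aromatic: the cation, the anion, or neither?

The cation

In either ion the ring is fully conjugated: every atom, including the new sp² carbon, supplies a p orbital.
Cation: 3 × 2 + 0 = 6 π electrons → 4(1)+2, aromatic.
Anion: 3 × 2 + 2 = 8 π electrons → 4(2), antiaromatic.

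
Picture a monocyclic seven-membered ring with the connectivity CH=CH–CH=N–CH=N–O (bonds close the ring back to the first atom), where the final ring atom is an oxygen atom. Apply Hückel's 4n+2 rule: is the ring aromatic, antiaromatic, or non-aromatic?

The p orbitals form a continuous loop: the double-bond atoms are sp², each contributing one p electron; each =N– nitrogen is pyridine-type (lone pair in the sp² plane, one electron in the p orbital); the oxygen donates one lone pair from its p orbital. The ring is fully conjugated.
π-electron count: 3 × 2 = 6 from the double-bond units + 2 from the O atom = 8.
8 = 4(2); a planar, fully conjugated 4n system is antiaromatic.

Antiaromatic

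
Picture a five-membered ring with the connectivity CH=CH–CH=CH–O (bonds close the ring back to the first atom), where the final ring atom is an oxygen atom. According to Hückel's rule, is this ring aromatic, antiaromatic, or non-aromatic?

The p orbitals form a continuous loop: the double-bond atoms are sp², each contributing one p electron; the oxygen donates one lone pair from its p orbital. The ring is fully conjugated.
Tallying contributions gives 2 × 2 = 4 from the double-bond units + 2 from the O atom = 6.
Since 6 = 4·1 + 2, the ring meets the 4n+2 criterion.

Aromatic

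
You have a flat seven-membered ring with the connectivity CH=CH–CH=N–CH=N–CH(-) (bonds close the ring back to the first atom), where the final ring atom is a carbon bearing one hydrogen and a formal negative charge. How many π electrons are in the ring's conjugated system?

Every ring atom contributes a p orbital perpendicular to the ring (each doubly-bonded ring atom is sp² with one p-orbital electron; each =N– nitrogen is pyridine-type (lone pair in the sp² plane, one electron in the p orbital); the carbanion's lone pair occupies the p orbital), so the π system is cyclic and fully conjugated.
Tallying contributions gives 3 × 2 = 6 from the double-bond units + 2 from the CH(-) atom = 8.

8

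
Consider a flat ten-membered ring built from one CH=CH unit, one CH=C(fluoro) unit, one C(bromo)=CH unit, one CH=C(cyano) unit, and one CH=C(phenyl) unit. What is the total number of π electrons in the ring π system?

Every ring atom contributes a p orbital perpendicular to the ring (every atom in a ring double bond is sp² and brings one electron to the p orbital), so the π system is cyclic and fully conjugated.
Counting π electrons: 5 × 2 = 10 from the 5 double-bond units.

10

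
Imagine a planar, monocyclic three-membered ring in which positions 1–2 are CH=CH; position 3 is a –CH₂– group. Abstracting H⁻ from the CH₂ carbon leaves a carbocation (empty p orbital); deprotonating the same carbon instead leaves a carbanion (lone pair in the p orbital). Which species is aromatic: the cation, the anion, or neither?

The cation

In both ions every ring atom is sp² and contributes a p orbital, so both rings are fully conjugated.
Cation: 1 × 2 + 0 = 2 π electrons → 4(0)+2, aromatic.
Anion: 1 × 2 + 2 = 4 π electrons → 4(1), antiaromatic.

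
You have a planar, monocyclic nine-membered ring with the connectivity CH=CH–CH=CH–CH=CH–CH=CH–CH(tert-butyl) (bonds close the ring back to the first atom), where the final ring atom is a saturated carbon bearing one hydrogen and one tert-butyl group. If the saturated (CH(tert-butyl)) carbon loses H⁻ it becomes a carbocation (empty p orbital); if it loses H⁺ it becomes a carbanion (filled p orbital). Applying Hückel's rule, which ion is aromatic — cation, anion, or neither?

In both ions every ring atom is sp² and contributes a p orbital, so both rings are fully conjugated.
Cation: 4 × 2 + 0 = 8 π electrons → 4(2), antiaromatic.
Anion: 4 × 2 + 2 = 10 π electrons → 4(2)+2, aromatic.

The anion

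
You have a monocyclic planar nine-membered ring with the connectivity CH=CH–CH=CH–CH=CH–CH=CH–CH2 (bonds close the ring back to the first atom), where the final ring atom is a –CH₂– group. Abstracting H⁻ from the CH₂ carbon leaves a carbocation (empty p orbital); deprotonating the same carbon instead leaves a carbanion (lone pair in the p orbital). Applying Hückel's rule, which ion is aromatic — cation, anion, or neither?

In both ions every ring atom is sp² and contributes a p orbital, so both rings are fully conjugated.
Cation: 4 × 2 + 0 = 8 π electrons → 4(2), antiaromatic.
Anion: 4 × 2 + 2 = 10 π electrons → 4(2)+2, aromatic.

The anion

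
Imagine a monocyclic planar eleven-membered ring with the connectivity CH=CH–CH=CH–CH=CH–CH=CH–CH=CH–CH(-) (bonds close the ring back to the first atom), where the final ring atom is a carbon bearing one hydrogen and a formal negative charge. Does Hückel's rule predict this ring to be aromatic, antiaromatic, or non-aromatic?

Antiaromatic

All ring atoms are sp² and supply a p orbital to the ring (the double-bond atoms are sp², each contributing one p electron; the carbanion's lone pair occupies the p orbital); the conjugation is uninterrupted.
Tallying contributions gives 5 × 2 = 10 from the double-bond units + 2 from the CH(-) atom = 12.
12 is a 4n count (n = 3), so the planar conjugated ring is antiaromatic.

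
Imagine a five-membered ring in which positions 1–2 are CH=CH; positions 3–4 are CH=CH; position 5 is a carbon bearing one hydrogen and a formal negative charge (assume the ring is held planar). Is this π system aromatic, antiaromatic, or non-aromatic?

All ring atoms are sp² and supply a p orbital to the ring (the double-bond atoms are sp², each contributing one p electron; the carbanion's lone pair occupies the p orbital); the conjugation is uninterrupted.
Tallying contributions gives 2 × 2 = 4 from the double-bond units + 2 from the CH(-) atom = 6.
That gives a 4n+2 count (6, n = 1).
(This ring is the cyclopentadienyl anion.)

Aromatic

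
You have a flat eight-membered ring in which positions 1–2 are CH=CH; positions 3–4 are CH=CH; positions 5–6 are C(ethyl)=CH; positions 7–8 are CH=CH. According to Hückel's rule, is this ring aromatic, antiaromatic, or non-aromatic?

The p orbitals form a continuous loop: every atom in a ring double bond is sp² and brings one electron to the p orbital. The ring is fully conjugated.
Tallying contributions gives 4 × 2 = 8 from the 4 double-bond units.
8 = 4(2); a planar, fully conjugated 4n system is antiaromatic.

Antiaromatic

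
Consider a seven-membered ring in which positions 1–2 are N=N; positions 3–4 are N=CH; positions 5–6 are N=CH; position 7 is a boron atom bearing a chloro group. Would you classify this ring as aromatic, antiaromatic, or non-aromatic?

Every ring atom contributes a p orbital perpendicular to the ring (each doubly-bonded ring atom is sp² with one p-orbital electron; each =N– nitrogen is pyridine-type (lone pair in the sp² plane, one electron in the p orbital); the boron has an empty p orbital), so the π system is cyclic and fully conjugated.
Adding the contributions, 3 × 2 = 6 from the double-bond units + 0 from the B(chloro) atom = 6.
That gives a 4n+2 count (6, n = 1).

Aromatic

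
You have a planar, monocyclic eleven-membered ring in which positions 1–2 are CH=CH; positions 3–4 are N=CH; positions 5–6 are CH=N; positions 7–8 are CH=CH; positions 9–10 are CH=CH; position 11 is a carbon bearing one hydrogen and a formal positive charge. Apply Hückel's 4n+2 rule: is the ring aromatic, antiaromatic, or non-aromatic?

All ring atoms are sp² and supply a p orbital to the ring (the double-bond atoms are sp², each contributing one p electron; the doubly-bonded nitrogens are pyridine-type — their lone pairs lie in the ring plane, leaving one electron in the p orbital; the carbocation has an empty p orbital); the conjugation is uninterrupted.
Adding the contributions, 5 × 2 = 10 from the double-bond units + 0 from the CH(+) atom = 10.
Since 10 = 4·2 + 2, the ring meets the 4n+2 criterion.

Aromatic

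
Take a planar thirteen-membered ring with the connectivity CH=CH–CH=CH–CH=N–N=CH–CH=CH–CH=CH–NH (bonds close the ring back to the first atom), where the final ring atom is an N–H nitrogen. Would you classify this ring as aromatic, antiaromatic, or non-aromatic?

Check conjugation: each doubly-bonded ring atom is sp² with one p-orbital electron; each =N– nitrogen is pyridine-type (lone pair in the sp² plane, one electron in the p orbital); the pyrrole-type nitrogen donates its lone pair from the p orbital — every position has a p orbital, so the cyclic π system is continuous.
Counting π electrons: 6 × 2 = 12 from the double-bond units + 2 from the NH atom = 14.
With 14 π electrons (n = 3), the Hückel 4n+2 condition holds.

Aromatic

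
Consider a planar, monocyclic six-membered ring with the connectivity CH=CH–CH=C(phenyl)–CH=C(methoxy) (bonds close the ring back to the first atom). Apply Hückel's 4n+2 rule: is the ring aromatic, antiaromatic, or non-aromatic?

Aromatic

All ring atoms are sp² and supply a p orbital to the ring (the double-bond atoms are sp², each contributing one p electron); the conjugation is uninterrupted.
π-electron count: 3 × 2 = 6 from the 3 double-bond units.
That gives a 4n+2 count (6, n = 1).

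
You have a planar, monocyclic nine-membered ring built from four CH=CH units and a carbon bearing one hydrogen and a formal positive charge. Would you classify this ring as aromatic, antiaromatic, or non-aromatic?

Antiaromatic

Check conjugation: every atom in a ring double bond is sp² and brings one electron to the p orbital; the carbocation has an empty p orbital — every position has a p orbital, so the cyclic π system is continuous.
Tallying contributions gives 4 × 2 = 8 from the double-bond units + 0 from the CH(+) atom = 8.
With 8 = 4·2 π electrons, Hückel's rule classifies the planar ring as antiaromatic.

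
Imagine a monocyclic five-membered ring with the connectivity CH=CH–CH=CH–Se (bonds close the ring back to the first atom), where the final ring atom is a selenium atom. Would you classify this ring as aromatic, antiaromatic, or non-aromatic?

Aromatic

All ring atoms are sp² and supply a p orbital to the ring (each doubly-bonded ring atom is sp² with one p-orbital electron; the selenium donates one lone pair from its p orbital); the conjugation is uninterrupted.
Counting π electrons: 2 × 2 = 4 from the double-bond units + 2 from the Se atom = 6.
Since 6 = 4·1 + 2, the ring meets the 4n+2 criterion.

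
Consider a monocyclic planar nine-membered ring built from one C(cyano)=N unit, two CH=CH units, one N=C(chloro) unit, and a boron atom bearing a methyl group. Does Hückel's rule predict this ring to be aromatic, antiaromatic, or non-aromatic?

Antiaromatic

All ring atoms are sp² and supply a p orbital to the ring (each doubly-bonded ring atom is sp² with one p-orbital electron; each =N– nitrogen is pyridine-type (lone pair in the sp² plane, one electron in the p orbital); the boron has an empty p orbital); the conjugation is uninterrupted.
Tallying contributions gives 4 × 2 = 8 from the double-bond units + 0 from the B(methyl) atom = 8.
8 is a 4n count (n = 2), so the planar conjugated ring is antiaromatic.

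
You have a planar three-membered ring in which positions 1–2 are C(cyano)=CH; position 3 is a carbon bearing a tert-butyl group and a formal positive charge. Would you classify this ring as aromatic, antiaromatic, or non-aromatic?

Aromatic

All ring atoms are sp² and supply a p orbital to the ring (the double-bond atoms are sp², each contributing one p electron; the carbocation has an empty p orbital); the conjugation is uninterrupted.
Adding the contributions, 1 × 2 = 2 from the double-bond unit + 0 from the C(tert-butyl)(+) atom = 2.
Since 2 = 4·0 + 2, the ring meets the 4n+2 criterion.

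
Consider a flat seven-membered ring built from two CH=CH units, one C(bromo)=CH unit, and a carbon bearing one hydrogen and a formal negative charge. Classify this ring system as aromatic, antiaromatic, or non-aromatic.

The p orbitals form a continuous loop: the double-bond atoms are sp², each contributing one p electron; the carbanion's lone pair occupies the p orbital. The ring is fully conjugated.
π-electron count: 3 × 2 = 6 from the double-bond units + 2 from the CH(-) atom = 8.
8 is a 4n count (n = 2), so the planar conjugated ring is antiaromatic.

Antiaromatic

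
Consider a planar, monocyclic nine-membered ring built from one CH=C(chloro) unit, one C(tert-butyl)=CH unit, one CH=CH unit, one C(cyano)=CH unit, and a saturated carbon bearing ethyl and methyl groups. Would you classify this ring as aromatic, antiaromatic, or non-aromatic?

Non-aromatic

Because that saturated carbon is sp³ and has no p orbital in the ring π system at the C(ethyl)(methyl) position, the π system cannot extend all the way around the ring.
Without a continuous loop of overlapping p orbitals the Hückel electron count never comes into play.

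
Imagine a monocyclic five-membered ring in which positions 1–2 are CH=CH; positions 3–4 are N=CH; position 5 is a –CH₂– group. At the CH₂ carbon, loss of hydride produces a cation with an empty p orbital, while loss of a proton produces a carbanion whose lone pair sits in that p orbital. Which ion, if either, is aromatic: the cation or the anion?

The anion

In both ions every ring atom is sp² and contributes a p orbital, so both rings are fully conjugated.
Cation: 2 × 2 + 0 = 4 π electrons → 4(1), antiaromatic.
Anion: 2 × 2 + 2 = 6 π electrons → 4(1)+2, aromatic.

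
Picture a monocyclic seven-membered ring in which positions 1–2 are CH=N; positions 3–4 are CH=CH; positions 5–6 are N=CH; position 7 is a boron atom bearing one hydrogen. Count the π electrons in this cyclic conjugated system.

6

Check conjugation: every atom in a ring double bond is sp² and brings one electron to the p orbital; each =N– nitrogen is pyridine-type (lone pair in the sp² plane, one electron in the p orbital); the boron has an empty p orbital — every position has a p orbital, so the cyclic π system is continuous.
Counting π electrons: 3 × 2 = 6 from the double-bond units + 0 from the BH atom = 6.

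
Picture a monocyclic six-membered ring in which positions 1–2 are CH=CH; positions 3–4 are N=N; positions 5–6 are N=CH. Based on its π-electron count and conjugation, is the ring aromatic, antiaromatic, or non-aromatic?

Aromatic

Check conjugation: each doubly-bonded ring atom is sp² with one p-orbital electron; each =N– nitrogen is pyridine-type (lone pair in the sp² plane, one electron in the p orbital) — every position has a p orbital, so the cyclic π system is continuous.
π-electron count: 3 × 2 = 6 from the 3 double-bond units.
With 6 π electrons (n = 1), the Hückel 4n+2 condition holds.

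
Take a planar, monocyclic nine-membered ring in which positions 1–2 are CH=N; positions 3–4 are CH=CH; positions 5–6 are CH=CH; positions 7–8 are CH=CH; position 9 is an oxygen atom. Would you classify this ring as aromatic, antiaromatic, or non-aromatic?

The p orbitals form a continuous loop: each doubly-bonded ring atom is sp² with one p-orbital electron; each sp² =N– keeps its lone pair in-plane and puts one electron into the π system; the oxygen donates one lone pair from its p orbital. The ring is fully conjugated.
Counting π electrons: 4 × 2 = 8 from the double-bond units + 2 from the O atom = 10.
With 10 π electrons (n = 2), the Hückel 4n+2 condition holds.

Aromatic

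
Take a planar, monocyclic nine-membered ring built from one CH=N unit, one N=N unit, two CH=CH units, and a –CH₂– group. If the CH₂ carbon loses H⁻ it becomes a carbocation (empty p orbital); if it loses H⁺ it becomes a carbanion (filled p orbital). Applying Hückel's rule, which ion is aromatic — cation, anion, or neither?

The anion

In both ions every ring atom is sp² and contributes a p orbital, so both rings are fully conjugated.
Cation: 4 × 2 + 0 = 8 π electrons → 4(2), antiaromatic.
Anion: 4 × 2 + 2 = 10 π electrons → 4(2)+2, aromatic.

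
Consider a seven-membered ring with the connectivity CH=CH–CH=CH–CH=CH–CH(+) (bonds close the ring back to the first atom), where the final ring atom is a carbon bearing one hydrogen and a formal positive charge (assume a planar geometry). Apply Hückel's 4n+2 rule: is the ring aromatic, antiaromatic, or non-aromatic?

Aromatic

The p orbitals form a continuous loop: the double-bond atoms are sp², each contributing one p electron; the carbocation has an empty p orbital. The ring is fully conjugated.
π-electron count: 3 × 2 = 6 from the double-bond units + 0 from the CH(+) atom = 6.
With 6 π electrons (n = 1), the Hückel 4n+2 condition holds.
(The species described is the tropylium cation.)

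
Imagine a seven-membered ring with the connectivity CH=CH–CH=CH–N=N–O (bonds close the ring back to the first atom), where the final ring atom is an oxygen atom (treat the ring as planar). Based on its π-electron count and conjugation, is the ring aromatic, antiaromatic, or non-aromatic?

Antiaromatic

The p orbitals form a continuous loop: the double-bond atoms are sp², each contributing one p electron; the doubly-bonded nitrogens are pyridine-type — their lone pairs lie in the ring plane, leaving one electron in the p orbital; the oxygen donates one lone pair from its p orbital. The ring is fully conjugated.
Adding the contributions, 3 × 2 = 6 from the double-bond units + 2 from the O atom = 8.
A 4n π count (8, n = 2) in a planar conjugated ring means antiaromatic.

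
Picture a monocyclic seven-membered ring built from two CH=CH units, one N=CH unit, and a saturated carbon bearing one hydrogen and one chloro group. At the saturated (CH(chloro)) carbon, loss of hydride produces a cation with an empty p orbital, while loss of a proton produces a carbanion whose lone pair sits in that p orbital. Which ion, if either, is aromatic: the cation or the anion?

The cation

Once that carbon is sp², every ring atom has a p orbital and both ions are fully conjugated.
Cation: 3 × 2 + 0 = 6 π electrons → 4(1)+2, aromatic.
Anion: 3 × 2 + 2 = 8 π electrons → 4(2), antiaromatic.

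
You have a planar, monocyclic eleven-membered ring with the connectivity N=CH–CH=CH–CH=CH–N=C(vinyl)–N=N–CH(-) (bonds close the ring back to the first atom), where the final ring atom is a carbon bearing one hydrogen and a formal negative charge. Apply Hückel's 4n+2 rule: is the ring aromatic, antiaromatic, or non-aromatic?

The p orbitals form a continuous loop: the double-bond atoms are sp², each contributing one p electron; the doubly-bonded nitrogens are pyridine-type — their lone pairs lie in the ring plane, leaving one electron in the p orbital; the carbanion's lone pair occupies the p orbital. The ring is fully conjugated.
Counting π electrons: 5 × 2 = 10 from the double-bond units + 2 from the CH(-) atom = 12.
With 12 = 4·3 π electrons, Hückel's rule classifies the planar ring as antiaromatic.

Antiaromatic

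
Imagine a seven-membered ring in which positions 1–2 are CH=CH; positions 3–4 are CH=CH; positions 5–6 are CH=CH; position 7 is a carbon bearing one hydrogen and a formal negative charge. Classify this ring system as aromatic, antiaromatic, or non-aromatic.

Antiaromatic

The p orbitals form a continuous loop: each doubly-bonded ring atom is sp² with one p-orbital electron; the carbanion's lone pair occupies the p orbital. The ring is fully conjugated.
π-electron count: 3 × 2 = 6 from the double-bond units + 2 from the CH(-) atom = 8.
A 4n π count (8, n = 2) in a planar conjugated ring means antiaromatic.
(The species described is the cycloheptatrienyl anion.)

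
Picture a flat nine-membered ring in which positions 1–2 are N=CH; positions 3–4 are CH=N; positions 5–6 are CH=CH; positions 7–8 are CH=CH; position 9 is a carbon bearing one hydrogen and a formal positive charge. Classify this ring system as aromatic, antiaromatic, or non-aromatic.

Antiaromatic

Check conjugation: each doubly-bonded ring atom is sp² with one p-orbital electron; each sp² =N– keeps its lone pair in-plane and puts one electron into the π system; the carbocation has an empty p orbital — every position has a p orbital, so the cyclic π system is continuous.
Adding the contributions, 4 × 2 = 8 from the double-bond units + 0 from the CH(+) atom = 8.
8 = 4(2); a planar, fully conjugated 4n system is antiaromatic.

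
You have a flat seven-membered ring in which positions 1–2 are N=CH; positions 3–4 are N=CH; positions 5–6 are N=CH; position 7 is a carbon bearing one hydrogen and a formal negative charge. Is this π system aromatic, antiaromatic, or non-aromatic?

Antiaromatic

All ring atoms are sp² and supply a p orbital to the ring (every atom in a ring double bond is sp² and brings one electron to the p orbital; the doubly-bonded nitrogens are pyridine-type — their lone pairs lie in the ring plane, leaving one electron in the p orbital; the carbanion's lone pair occupies the p orbital); the conjugation is uninterrupted.
π-electron count: 3 × 2 = 6 from the double-bond units + 2 from the CH(-) atom = 8.
A 4n π count (8, n = 2) in a planar conjugated ring means antiaromatic.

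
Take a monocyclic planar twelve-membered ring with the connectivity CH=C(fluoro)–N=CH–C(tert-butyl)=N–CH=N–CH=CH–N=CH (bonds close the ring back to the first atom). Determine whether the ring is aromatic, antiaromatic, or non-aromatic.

Every ring atom contributes a p orbital perpendicular to the ring (every atom in a ring double bond is sp² and brings one electron to the p orbital; each sp² =N– keeps its lone pair in-plane and puts one electron into the π system), so the π system is cyclic and fully conjugated.
Adding the contributions, 6 × 2 = 12 from the 6 double-bond units.
With 12 = 4·3 π electrons, Hückel's rule classifies the planar ring as antiaromatic.

Antiaromatic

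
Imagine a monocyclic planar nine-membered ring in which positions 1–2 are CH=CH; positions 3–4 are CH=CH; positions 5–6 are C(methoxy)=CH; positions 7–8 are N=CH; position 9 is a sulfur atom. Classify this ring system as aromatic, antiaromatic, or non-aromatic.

Every ring atom contributes a p orbital perpendicular to the ring (each doubly-bonded ring atom is sp² with one p-orbital electron; each =N– nitrogen is pyridine-type (lone pair in the sp² plane, one electron in the p orbital); the sulfur donates one lone pair from its p orbital), so the π system is cyclic and fully conjugated.
Adding the contributions, 4 × 2 = 8 from the double-bond units + 2 from the S atom = 10.
With 10 π electrons (n = 2), the Hückel 4n+2 condition holds.

Aromatic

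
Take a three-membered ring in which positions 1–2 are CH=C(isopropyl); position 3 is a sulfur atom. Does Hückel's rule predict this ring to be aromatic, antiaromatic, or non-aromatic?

Antiaromatic

Every ring atom contributes a p orbital perpendicular to the ring (every atom in a ring double bond is sp² and brings one electron to the p orbital; the sulfur donates one lone pair from its p orbital), so the π system is cyclic and fully conjugated.
Tallying contributions gives 1 × 2 = 2 from the double-bond unit + 2 from the S atom = 4.
A 4n π count (4, n = 1) in a planar conjugated ring means antiaromatic.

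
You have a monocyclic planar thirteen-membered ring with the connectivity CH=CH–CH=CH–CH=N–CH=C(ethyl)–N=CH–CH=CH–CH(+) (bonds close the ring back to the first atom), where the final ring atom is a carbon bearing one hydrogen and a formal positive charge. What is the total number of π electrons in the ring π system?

12

The p orbitals form a continuous loop: each doubly-bonded ring atom is sp² with one p-orbital electron; each sp² =N– keeps its lone pair in-plane and puts one electron into the π system; the carbocation has an empty p orbital. The ring is fully conjugated.
Counting π electrons: 6 × 2 = 12 from the double-bond units + 0 from the CH(+) atom = 12.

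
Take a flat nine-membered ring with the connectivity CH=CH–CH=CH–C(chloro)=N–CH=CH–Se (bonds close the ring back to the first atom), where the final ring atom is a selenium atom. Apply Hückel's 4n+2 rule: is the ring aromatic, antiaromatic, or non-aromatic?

Aromatic

Every ring atom contributes a p orbital perpendicular to the ring (every atom in a ring double bond is sp² and brings one electron to the p orbital; each =N– nitrogen is pyridine-type (lone pair in the sp² plane, one electron in the p orbital); the selenium donates one lone pair from its p orbital), so the π system is cyclic and fully conjugated.
π-electron count: 4 × 2 = 8 from the double-bond units + 2 from the Se atom = 10.
With 10 π electrons (n = 2), the Hückel 4n+2 condition holds.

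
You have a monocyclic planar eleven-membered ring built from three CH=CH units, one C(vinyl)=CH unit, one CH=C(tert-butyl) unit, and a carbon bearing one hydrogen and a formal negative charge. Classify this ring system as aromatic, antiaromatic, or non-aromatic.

Antiaromatic

The p orbitals form a continuous loop: the double-bond atoms are sp², each contributing one p electron; the carbanion's lone pair occupies the p orbital. The ring is fully conjugated.
π-electron count: 5 × 2 = 10 from the double-bond units + 2 from the CH(-) atom = 12.
A 4n π count (12, n = 3) in a planar conjugated ring means antiaromatic.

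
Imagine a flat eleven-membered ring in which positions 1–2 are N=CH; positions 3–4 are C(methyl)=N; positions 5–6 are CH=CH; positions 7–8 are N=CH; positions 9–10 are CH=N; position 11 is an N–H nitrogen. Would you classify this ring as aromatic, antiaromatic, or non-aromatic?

Antiaromatic

All ring atoms are sp² and supply a p orbital to the ring (each doubly-bonded ring atom is sp² with one p-orbital electron; the doubly-bonded nitrogens are pyridine-type — their lone pairs lie in the ring plane, leaving one electron in the p orbital; the pyrrole-type nitrogen donates its lone pair from the p orbital); the conjugation is uninterrupted.
Counting π electrons: 5 × 2 = 10 from the double-bond units + 2 from the NH atom = 12.
12 is a 4n count (n = 3), so the planar conjugated ring is antiaromatic.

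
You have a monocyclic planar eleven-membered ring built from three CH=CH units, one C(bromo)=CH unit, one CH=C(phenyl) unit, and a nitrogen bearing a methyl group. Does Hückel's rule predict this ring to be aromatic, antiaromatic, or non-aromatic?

All ring atoms are sp² and supply a p orbital to the ring (every atom in a ring double bond is sp² and brings one electron to the p orbital; the pyrrole-type nitrogen donates its lone pair from the p orbital); the conjugation is uninterrupted.
Counting π electrons: 5 × 2 = 10 from the double-bond units + 2 from the N(methyl) atom = 12.
A 4n π count (12, n = 3) in a planar conjugated ring means antiaromatic.

Antiaromatic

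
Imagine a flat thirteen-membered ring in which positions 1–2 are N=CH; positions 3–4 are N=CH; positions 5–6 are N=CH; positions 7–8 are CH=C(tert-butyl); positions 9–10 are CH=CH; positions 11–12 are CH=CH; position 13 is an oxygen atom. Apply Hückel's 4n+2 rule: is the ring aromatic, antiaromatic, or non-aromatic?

Aromatic

Check conjugation: each doubly-bonded ring atom is sp² with one p-orbital electron; the doubly-bonded nitrogens are pyridine-type — their lone pairs lie in the ring plane, leaving one electron in the p orbital; the oxygen donates one lone pair from its p orbital — every position has a p orbital, so the cyclic π system is continuous.
Tallying contributions gives 6 × 2 = 12 from the double-bond units + 2 from the O atom = 14.
Since 14 = 4·3 + 2, the ring meets the 4n+2 criterion.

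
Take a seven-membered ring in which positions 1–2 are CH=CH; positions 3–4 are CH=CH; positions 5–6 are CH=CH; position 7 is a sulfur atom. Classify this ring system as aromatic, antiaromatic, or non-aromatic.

Check conjugation: each doubly-bonded ring atom is sp² with one p-orbital electron; the sulfur donates one lone pair from its p orbital — every position has a p orbital, so the cyclic π system is continuous.
π-electron count: 3 × 2 = 6 from the double-bond units + 2 from the S atom = 8.
A 4n π count (8, n = 2) in a planar conjugated ring means antiaromatic.

Antiaromatic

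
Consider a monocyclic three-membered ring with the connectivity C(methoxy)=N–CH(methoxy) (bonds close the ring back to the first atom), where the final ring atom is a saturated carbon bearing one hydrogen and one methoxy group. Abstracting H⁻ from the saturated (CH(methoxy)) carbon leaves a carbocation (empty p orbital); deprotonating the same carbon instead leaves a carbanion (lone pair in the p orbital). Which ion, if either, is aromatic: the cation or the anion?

The cation

Both ions have a continuous loop of p orbitals — each ring atom is sp².
Cation: 1 × 2 + 0 = 2 π electrons → 4(0)+2, aromatic.
Anion: 1 × 2 + 2 = 4 π electrons → 4(1), antiaromatic.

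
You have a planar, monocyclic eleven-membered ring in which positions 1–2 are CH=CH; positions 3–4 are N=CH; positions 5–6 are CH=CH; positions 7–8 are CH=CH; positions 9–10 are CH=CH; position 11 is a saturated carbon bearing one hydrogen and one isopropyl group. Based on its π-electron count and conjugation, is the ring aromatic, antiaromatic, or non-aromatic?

At the CH(isopropyl) position, that saturated carbon is sp³ and has no p orbital in the ring π system; the ring's p-orbital overlap is broken there.
Hückel's rule only applies to fully conjugated rings, so this one is simply non-aromatic.

Non-aromatic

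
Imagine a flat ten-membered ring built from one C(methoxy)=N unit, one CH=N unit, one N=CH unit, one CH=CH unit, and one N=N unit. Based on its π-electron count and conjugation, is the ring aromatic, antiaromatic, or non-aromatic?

Check conjugation: the double-bond atoms are sp², each contributing one p electron; the doubly-bonded nitrogens are pyridine-type — their lone pairs lie in the ring plane, leaving one electron in the p orbital — every position has a p orbital, so the cyclic π system is continuous.
Adding the contributions, 5 × 2 = 10 from the 5 double-bond units.
That gives a 4n+2 count (10, n = 2).

Aromatic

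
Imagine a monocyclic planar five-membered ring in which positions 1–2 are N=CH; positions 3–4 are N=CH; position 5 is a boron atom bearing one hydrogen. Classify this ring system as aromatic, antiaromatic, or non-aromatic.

All ring atoms are sp² and supply a p orbital to the ring (every atom in a ring double bond is sp² and brings one electron to the p orbital; each =N– nitrogen is pyridine-type (lone pair in the sp² plane, one electron in the p orbital); the boron has an empty p orbital); the conjugation is uninterrupted.
Adding the contributions, 2 × 2 = 4 from the double-bond units + 0 from the BH atom = 4.
4 is a 4n count (n = 1), so the planar conjugated ring is antiaromatic.

Antiaromatic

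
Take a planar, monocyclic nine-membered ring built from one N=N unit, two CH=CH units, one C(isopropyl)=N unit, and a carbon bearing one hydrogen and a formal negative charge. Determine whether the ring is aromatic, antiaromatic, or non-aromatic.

Aromatic

All ring atoms are sp² and supply a p orbital to the ring (each doubly-bonded ring atom is sp² with one p-orbital electron; the doubly-bonded nitrogens are pyridine-type — their lone pairs lie in the ring plane, leaving one electron in the p orbital; the carbanion's lone pair occupies the p orbital); the conjugation is uninterrupted.
Counting π electrons: 4 × 2 = 8 from the double-bond units + 2 from the CH(-) atom = 10.
Since 10 = 4·2 + 2, the ring meets the 4n+2 criterion.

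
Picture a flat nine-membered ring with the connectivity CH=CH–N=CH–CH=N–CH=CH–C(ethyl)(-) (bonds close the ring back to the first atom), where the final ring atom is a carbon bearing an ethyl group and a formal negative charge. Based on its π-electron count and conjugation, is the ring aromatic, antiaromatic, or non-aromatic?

Check conjugation: every atom in a ring double bond is sp² and brings one electron to the p orbital; the doubly-bonded nitrogens are pyridine-type — their lone pairs lie in the ring plane, leaving one electron in the p orbital; the carbanion's lone pair occupies the p orbital — every position has a p orbital, so the cyclic π system is continuous.
Adding the contributions, 4 × 2 = 8 from the double-bond units + 2 from the C(ethyl)(-) atom = 10.
10 = 4(2) + 2, which satisfies Hückel's 4n+2 rule.

Aromatic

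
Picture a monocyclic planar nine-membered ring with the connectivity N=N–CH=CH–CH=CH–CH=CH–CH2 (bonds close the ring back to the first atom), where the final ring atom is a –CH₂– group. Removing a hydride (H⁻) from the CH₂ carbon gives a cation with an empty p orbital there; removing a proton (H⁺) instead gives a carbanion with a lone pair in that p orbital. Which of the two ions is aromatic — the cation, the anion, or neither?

Once that carbon is sp², every ring atom has a p orbital and both ions are fully conjugated.
Cation: 4 × 2 + 0 = 8 π electrons → 4(2), antiaromatic.
Anion: 4 × 2 + 2 = 10 π electrons → 4(2)+2, aromatic.

The anion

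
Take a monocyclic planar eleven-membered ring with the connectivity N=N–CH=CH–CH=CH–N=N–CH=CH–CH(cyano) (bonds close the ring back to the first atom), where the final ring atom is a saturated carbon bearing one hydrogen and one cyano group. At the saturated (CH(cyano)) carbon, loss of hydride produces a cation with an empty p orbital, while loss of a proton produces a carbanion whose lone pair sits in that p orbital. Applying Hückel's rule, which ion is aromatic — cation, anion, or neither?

In either ion the ring is fully conjugated: every atom, including the new sp² carbon, supplies a p orbital.
Cation: 5 × 2 + 0 = 10 π electrons → 4(2)+2, aromatic.
Anion: 5 × 2 + 2 = 12 π electrons → 4(3), antiaromatic.

The cation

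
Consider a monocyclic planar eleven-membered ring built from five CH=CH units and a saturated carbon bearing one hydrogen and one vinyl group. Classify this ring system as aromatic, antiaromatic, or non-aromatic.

Non-aromatic

Because that saturated carbon is sp³ and has no p orbital in the ring π system at the CH(vinyl) position, the π system cannot extend all the way around the ring.
Without a continuous loop of overlapping p orbitals the Hückel electron count never comes into play.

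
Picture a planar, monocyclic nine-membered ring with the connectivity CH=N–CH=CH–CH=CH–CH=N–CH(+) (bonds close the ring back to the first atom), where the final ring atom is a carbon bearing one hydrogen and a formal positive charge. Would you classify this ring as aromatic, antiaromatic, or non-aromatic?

Antiaromatic

Check conjugation: the double-bond atoms are sp², each contributing one p electron; each =N– nitrogen is pyridine-type (lone pair in the sp² plane, one electron in the p orbital); the carbocation has an empty p orbital — every position has a p orbital, so the cyclic π system is continuous.
π-electron count: 4 × 2 = 8 from the double-bond units + 0 from the CH(+) atom = 8.
With 8 = 4·2 π electrons, Hückel's rule classifies the planar ring as antiaromatic.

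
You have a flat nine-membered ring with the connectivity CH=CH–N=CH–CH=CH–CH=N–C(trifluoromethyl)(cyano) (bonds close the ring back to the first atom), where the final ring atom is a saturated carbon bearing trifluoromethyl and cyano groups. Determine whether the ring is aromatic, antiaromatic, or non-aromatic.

Non-aromatic

The C(trifluoromethyl)(cyano) position has four σ bonds — that saturated carbon is sp³ and has no p orbital in the ring π system — so the cyclic conjugation is interrupted.
Broken conjugation rules out both aromaticity and antiaromaticity.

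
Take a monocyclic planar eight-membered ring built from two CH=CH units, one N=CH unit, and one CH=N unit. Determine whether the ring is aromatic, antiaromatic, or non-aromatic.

Antiaromatic

All ring atoms are sp² and supply a p orbital to the ring (each doubly-bonded ring atom is sp² with one p-orbital electron; each sp² =N– keeps its lone pair in-plane and puts one electron into the π system); the conjugation is uninterrupted.
Counting π electrons: 4 × 2 = 8 from the 4 double-bond units.
A 4n π count (8, n = 2) in a planar conjugated ring means antiaromatic.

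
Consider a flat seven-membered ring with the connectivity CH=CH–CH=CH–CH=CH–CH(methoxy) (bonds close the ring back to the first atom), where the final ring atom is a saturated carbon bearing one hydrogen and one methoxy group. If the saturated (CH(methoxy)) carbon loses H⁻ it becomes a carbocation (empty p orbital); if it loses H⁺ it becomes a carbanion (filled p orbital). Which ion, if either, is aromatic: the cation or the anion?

In both ions every ring atom is sp² and contributes a p orbital, so both rings are fully conjugated.
Cation: 3 × 2 + 0 = 6 π electrons → 4(1)+2, aromatic.
Anion: 3 × 2 + 2 = 8 π electrons → 4(2), antiaromatic.

The cation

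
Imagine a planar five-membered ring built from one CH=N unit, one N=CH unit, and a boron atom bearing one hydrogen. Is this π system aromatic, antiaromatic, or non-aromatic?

All ring atoms are sp² and supply a p orbital to the ring (every atom in a ring double bond is sp² and brings one electron to the p orbital; each =N– nitrogen is pyridine-type (lone pair in the sp² plane, one electron in the p orbital); the boron has an empty p orbital); the conjugation is uninterrupted.
Tallying contributions gives 2 × 2 = 4 from the double-bond units + 0 from the BH atom = 4.
With 4 = 4·1 π electrons, Hückel's rule classifies the planar ring as antiaromatic.

Antiaromatic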